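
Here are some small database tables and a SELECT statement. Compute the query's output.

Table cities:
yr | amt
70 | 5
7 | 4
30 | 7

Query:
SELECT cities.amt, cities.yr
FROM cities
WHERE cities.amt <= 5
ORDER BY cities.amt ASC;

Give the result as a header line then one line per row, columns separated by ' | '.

== RESULT ==
cities.amt | cities.yr
4 | 7
5 | 70

Derivation:
After WHERE (2 rows):
cities.yr | cities.amt
70 | 5
7 | 4
After SELECT (2 rows):
cities.amt | cities.yr
5 | 70
4 | 7
After ORDER BY (2 rows):
cities.amt | cities.yr
4 | 7
5 | 70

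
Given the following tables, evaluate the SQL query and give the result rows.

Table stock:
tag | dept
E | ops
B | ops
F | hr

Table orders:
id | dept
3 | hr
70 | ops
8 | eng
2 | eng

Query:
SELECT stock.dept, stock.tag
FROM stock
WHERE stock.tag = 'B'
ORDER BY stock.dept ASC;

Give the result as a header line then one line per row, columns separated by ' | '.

After WHERE (1 rows):
stock.tag | stock.dept
B | ops
After SELECT (1 rows):
stock.dept | stock.tag
ops | B
After ORDER BY (1 rows):
stock.dept | stock.tag
ops | B

== RESULT ==
stock.dept | stock.tag
ops | B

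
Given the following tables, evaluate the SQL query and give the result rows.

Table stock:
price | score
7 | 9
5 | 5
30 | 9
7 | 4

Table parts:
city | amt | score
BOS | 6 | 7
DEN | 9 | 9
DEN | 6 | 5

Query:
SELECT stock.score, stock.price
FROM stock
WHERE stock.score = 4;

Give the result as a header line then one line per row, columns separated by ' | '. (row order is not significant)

After WHERE (1 rows):
stock.price | stock.score
7 | 4
After SELECT (1 rows):
stock.score | stock.price
4 | 7

== RESULT ==
stock.score | stock.price
4 | 7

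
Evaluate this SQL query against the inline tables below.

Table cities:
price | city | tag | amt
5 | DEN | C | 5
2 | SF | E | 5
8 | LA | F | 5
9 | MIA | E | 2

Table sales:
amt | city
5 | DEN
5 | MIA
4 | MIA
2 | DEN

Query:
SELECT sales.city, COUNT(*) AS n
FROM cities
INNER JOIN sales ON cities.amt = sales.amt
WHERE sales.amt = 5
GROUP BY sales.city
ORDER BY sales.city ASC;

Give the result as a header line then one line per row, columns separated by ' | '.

== RESULT ==
sales.city | n
DEN | 3
MIA | 3

Derivation:
After JOIN sales (7 rows):
cities.price | cities.city | cities.tag | cities.amt | sales.amt | sales.city
5 | DEN | C | 5 | 5 | DEN
5 | DEN | C | 5 | 5 | MIA
2 | SF | E | 5 | 5 | DEN
2 | SF | E | 5 | 5 | MIA
8 | LA | F | 5 | 5 | DEN
8 | LA | F | 5 | 5 | MIA
9 | MIA | E | 2 | 2 | DEN
After WHERE (6 rows):
cities.price | cities.city | cities.tag | cities.amt | sales.amt | sales.city
5 | DEN | C | 5 | 5 | DEN
5 | DEN | C | 5 | 5 | MIA
2 | SF | E | 5 | 5 | DEN
2 | SF | E | 5 | 5 | MIA
8 | LA | F | 5 | 5 | DEN
8 | LA | F | 5 | 5 | MIA
After GROUP BY (2 rows):
sales.city | n
DEN | 3
MIA | 3
After ORDER BY (2 rows):
sales.city | n
DEN | 3
MIA | 3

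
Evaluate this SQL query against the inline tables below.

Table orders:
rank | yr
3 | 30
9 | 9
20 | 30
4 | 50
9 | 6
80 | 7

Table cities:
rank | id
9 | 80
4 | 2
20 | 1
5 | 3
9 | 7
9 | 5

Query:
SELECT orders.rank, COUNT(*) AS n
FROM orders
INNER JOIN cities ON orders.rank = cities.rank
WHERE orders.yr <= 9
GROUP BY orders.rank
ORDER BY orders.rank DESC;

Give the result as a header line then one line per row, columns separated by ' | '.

== RESULT ==
orders.rank | n
9 | 6

Derivation:
After JOIN cities (8 rows):
orders.rank | orders.yr | cities.rank | cities.id
9 | 9 | 9 | 80
9 | 9 | 9 | 7
9 | 9 | 9 | 5
20 | 30 | 20 | 1
4 | 50 | 4 | 2
9 | 6 | 9 | 80
9 | 6 | 9 | 7
9 | 6 | 9 | 5
After WHERE (6 rows):
orders.rank | orders.yr | cities.rank | cities.id
9 | 9 | 9 | 80
9 | 9 | 9 | 7
9 | 9 | 9 | 5
9 | 6 | 9 | 80
9 | 6 | 9 | 7
9 | 6 | 9 | 5
After GROUP BY (1 rows):
orders.rank | n
9 | 6
After ORDER BY (1 rows):
orders.rank | n
9 | 6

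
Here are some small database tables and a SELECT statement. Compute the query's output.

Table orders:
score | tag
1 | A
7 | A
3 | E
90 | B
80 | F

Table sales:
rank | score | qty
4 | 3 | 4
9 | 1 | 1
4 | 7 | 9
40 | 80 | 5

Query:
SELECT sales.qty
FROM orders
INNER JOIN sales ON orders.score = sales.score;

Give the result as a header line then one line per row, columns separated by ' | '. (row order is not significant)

After JOIN sales (4 rows):
orders.score | orders.tag | sales.rank | sales.score | sales.qty
1 | A | 9 | 1 | 1
7 | A | 4 | 7 | 9
3 | E | 4 | 3 | 4
80 | F | 40 | 80 | 5
After SELECT (4 rows):
sales.qty
1
9
4
5

== RESULT ==
sales.qty
1
9
4
5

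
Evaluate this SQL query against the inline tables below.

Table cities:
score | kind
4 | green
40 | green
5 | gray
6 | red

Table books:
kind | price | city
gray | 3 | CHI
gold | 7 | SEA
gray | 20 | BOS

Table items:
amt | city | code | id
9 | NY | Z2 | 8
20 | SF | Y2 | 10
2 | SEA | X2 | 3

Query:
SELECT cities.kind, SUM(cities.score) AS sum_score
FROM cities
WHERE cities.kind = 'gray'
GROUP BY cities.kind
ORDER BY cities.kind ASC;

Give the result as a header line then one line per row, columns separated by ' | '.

After WHERE (1 rows):
cities.score | cities.kind
5 | gray
After GROUP BY (1 rows):
cities.kind | sum_score
gray | 5
After ORDER BY (1 rows):
cities.kind | sum_score
gray | 5

== RESULT ==
cities.kind | sum_score
gray | 5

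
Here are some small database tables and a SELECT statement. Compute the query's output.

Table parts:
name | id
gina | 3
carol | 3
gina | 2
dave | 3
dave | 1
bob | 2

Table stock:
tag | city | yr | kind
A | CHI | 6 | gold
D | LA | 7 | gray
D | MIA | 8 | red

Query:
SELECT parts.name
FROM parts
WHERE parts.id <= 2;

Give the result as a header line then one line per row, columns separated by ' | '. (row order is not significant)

== RESULT ==
parts.name
gina
dave
bob

Derivation:
After WHERE (3 rows):
parts.name | parts.id
gina | 2
dave | 1
bob | 2
After SELECT (3 rows):
parts.name
gina
dave
bob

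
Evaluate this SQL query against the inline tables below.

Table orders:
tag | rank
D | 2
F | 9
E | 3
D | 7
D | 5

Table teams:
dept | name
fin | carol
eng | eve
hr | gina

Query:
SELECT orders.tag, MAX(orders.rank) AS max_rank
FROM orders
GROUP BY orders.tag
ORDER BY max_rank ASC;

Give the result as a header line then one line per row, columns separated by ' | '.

== RESULT ==
orders.tag | max_rank
E | 3
D | 7
F | 9

Derivation:
After GROUP BY (3 rows):
orders.tag | max_rank
D | 7
F | 9
E | 3
After ORDER BY (3 rows):
orders.tag | max_rank
E | 3
D | 7
F | 9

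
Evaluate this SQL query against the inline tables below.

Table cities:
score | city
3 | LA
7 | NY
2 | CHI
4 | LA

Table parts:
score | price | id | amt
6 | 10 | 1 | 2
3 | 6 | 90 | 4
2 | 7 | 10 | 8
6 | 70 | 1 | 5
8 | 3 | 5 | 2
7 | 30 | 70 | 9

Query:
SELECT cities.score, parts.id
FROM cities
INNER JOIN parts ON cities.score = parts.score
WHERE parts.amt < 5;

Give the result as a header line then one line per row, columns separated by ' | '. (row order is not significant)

After JOIN parts (3 rows):
cities.score | cities.city | parts.score | parts.price | parts.id | parts.amt
3 | LA | 3 | 6 | 90 | 4
7 | NY | 7 | 30 | 70 | 9
2 | CHI | 2 | 7 | 10 | 8
After WHERE (1 rows):
cities.score | cities.city | parts.score | parts.price | parts.id | parts.amt
3 | LA | 3 | 6 | 90 | 4
After SELECT (1 rows):
cities.score | parts.id
3 | 90

== RESULT ==
cities.score | parts.id
3 | 90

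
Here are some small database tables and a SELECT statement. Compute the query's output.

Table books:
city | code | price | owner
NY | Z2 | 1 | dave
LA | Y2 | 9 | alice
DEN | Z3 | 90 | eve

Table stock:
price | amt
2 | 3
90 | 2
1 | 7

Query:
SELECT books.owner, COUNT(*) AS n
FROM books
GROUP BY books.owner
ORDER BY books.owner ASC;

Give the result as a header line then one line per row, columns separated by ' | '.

After GROUP BY (3 rows):
books.owner | n
dave | 1
alice | 1
eve | 1
After ORDER BY (3 rows):
books.owner | n
alice | 1
dave | 1
eve | 1

== RESULT ==
books.owner | n
alice | 1
dave | 1
eve | 1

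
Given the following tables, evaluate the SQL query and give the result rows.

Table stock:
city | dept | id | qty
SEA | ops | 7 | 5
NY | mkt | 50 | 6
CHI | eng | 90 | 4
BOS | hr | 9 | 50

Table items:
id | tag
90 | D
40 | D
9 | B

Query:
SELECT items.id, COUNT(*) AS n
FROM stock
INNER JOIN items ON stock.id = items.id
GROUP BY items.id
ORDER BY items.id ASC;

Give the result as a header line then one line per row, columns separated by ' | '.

After JOIN items (2 rows):
stock.city | stock.dept | stock.id | stock.qty | items.id | items.tag
CHI | eng | 90 | 4 | 90 | D
BOS | hr | 9 | 50 | 9 | B
After GROUP BY (2 rows):
items.id | n
90 | 1
9 | 1
After ORDER BY (2 rows):
items.id | n
9 | 1
90 | 1

== RESULT ==
items.id | n
9 | 1
90 | 1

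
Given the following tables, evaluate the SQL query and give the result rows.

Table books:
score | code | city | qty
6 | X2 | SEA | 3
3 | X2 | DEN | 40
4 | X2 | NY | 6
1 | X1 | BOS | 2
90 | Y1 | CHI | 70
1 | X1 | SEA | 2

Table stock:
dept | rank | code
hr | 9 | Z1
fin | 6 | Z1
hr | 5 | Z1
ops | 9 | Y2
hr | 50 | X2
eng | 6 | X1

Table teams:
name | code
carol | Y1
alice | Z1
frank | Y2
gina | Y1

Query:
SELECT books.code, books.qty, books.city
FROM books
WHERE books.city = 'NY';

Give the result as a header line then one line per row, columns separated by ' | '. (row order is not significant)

After WHERE (1 rows):
books.score | books.code | books.city | books.qty
4 | X2 | NY | 6
After SELECT (1 rows):
books.code | books.qty | books.city
X2 | 6 | NY

== RESULT ==
books.code | books.qty | books.city
X2 | 6 | NY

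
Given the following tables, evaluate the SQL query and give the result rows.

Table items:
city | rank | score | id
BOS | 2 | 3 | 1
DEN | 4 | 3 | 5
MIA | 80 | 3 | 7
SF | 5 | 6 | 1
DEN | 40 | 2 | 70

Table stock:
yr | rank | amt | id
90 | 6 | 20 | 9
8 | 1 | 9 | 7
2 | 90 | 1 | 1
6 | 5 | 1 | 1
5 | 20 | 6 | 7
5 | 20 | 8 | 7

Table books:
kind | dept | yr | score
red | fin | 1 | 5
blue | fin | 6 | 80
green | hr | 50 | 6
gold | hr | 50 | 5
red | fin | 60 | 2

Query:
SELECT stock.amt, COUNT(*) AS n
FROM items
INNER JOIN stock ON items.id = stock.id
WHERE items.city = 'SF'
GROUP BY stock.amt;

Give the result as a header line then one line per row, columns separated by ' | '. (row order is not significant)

== RESULT ==
stock.amt | n
1 | 2

Derivation:
After JOIN stock (7 rows):
items.city | items.rank | items.score | items.id | stock.yr | stock.rank | stock.amt | stock.id
BOS | 2 | 3 | 1 | 2 | 90 | 1 | 1
BOS | 2 | 3 | 1 | 6 | 5 | 1 | 1
MIA | 80 | 3 | 7 | 8 | 1 | 9 | 7
MIA | 80 | 3 | 7 | 5 | 20 | 6 | 7
MIA | 80 | 3 | 7 | 5 | 20 | 8 | 7
SF | 5 | 6 | 1 | 2 | 90 | 1 | 1
SF | 5 | 6 | 1 | 6 | 5 | 1 | 1
After WHERE (2 rows):
items.city | items.rank | items.score | items.id | stock.yr | stock.rank | stock.amt | stock.id
SF | 5 | 6 | 1 | 2 | 90 | 1 | 1
SF | 5 | 6 | 1 | 6 | 5 | 1 | 1
After GROUP BY (1 rows):
stock.amt | n
1 | 2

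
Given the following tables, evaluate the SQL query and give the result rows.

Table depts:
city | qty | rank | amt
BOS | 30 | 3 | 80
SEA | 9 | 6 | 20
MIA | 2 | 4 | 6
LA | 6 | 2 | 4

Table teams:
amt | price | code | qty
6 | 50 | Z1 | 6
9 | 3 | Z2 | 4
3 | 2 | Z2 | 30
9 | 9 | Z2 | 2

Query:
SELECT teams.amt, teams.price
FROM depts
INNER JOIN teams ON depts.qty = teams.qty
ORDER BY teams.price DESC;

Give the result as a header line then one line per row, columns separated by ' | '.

== RESULT ==
teams.amt | teams.price
6 | 50
9 | 9
3 | 2

Derivation:
After JOIN teams (3 rows):
depts.city | depts.qty | depts.rank | depts.amt | teams.amt | teams.price | teams.code | teams.qty
BOS | 30 | 3 | 80 | 3 | 2 | Z2 | 30
MIA | 2 | 4 | 6 | 9 | 9 | Z2 | 2
LA | 6 | 2 | 4 | 6 | 50 | Z1 | 6
After SELECT (3 rows):
teams.amt | teams.price
3 | 2
9 | 9
6 | 50
After ORDER BY (3 rows):
teams.amt | teams.price
6 | 50
9 | 9
3 | 2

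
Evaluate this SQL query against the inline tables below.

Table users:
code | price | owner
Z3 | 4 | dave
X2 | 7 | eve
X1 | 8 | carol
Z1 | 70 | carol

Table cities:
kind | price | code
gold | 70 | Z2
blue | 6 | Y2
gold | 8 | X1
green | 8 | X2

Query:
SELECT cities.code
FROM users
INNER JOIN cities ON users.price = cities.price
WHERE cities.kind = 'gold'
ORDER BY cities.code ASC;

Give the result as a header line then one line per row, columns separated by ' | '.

After JOIN cities (3 rows):
users.code | users.price | users.owner | cities.kind | cities.price | cities.code
X1 | 8 | carol | gold | 8 | X1
X1 | 8 | carol | green | 8 | X2
Z1 | 70 | carol | gold | 70 | Z2
After WHERE (2 rows):
users.code | users.price | users.owner | cities.kind | cities.price | cities.code
X1 | 8 | carol | gold | 8 | X1
Z1 | 70 | carol | gold | 70 | Z2
After SELECT (2 rows):
cities.code
X1
Z2
After ORDER BY (2 rows):
cities.code
X1
Z2

== RESULT ==
cities.code
X1
Z2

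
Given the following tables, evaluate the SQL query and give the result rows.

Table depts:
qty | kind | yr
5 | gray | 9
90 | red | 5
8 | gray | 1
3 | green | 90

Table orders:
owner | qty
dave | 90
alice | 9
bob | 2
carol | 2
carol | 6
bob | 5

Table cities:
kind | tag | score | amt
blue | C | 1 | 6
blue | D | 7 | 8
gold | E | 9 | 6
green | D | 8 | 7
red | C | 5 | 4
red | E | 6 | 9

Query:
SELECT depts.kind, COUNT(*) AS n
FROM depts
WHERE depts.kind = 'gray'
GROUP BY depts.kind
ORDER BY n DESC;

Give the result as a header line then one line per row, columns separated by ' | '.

After WHERE (2 rows):
depts.qty | depts.kind | depts.yr
5 | gray | 9
8 | gray | 1
After GROUP BY (1 rows):
depts.kind | n
gray | 2
After ORDER BY (1 rows):
depts.kind | n
gray | 2

== RESULT ==
depts.kind | n
gray | 2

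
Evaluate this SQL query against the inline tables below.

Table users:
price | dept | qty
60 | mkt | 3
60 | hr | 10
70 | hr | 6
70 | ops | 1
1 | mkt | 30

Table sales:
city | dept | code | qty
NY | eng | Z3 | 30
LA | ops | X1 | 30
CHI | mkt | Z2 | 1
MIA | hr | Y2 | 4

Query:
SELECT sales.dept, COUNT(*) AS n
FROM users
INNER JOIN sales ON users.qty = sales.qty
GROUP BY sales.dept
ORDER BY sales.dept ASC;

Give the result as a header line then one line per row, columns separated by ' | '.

== RESULT ==
sales.dept | n
eng | 1
mkt | 1
ops | 1

Derivation:
After JOIN sales (3 rows):
users.price | users.dept | users.qty | sales.city | sales.dept | sales.code | sales.qty
70 | ops | 1 | CHI | mkt | Z2 | 1
1 | mkt | 30 | NY | eng | Z3 | 30
1 | mkt | 30 | LA | ops | X1 | 30
After GROUP BY (3 rows):
sales.dept | n
mkt | 1
eng | 1
ops | 1
After ORDER BY (3 rows):
sales.dept | n
eng | 1
mkt | 1
ops | 1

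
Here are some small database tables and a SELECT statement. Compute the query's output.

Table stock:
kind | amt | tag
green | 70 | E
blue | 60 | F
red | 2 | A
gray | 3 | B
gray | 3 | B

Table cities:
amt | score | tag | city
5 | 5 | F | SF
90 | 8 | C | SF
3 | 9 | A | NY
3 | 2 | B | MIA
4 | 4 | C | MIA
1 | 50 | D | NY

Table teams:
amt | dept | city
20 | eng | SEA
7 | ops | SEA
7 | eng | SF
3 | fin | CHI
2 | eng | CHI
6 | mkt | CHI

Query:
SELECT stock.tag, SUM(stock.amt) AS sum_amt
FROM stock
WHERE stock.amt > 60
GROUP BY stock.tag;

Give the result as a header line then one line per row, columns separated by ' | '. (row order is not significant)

After WHERE (1 rows):
stock.kind | stock.amt | stock.tag
green | 70 | E
After GROUP BY (1 rows):
stock.tag | sum_amt
E | 70

== RESULT ==
stock.tag | sum_amt
E | 70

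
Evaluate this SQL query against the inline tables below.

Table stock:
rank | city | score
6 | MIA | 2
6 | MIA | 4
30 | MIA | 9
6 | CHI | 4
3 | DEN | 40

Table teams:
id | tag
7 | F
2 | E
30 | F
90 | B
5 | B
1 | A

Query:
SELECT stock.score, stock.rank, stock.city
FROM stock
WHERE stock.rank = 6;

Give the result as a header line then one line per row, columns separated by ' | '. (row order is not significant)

After WHERE (3 rows):
stock.rank | stock.city | stock.score
6 | MIA | 2
6 | MIA | 4
6 | CHI | 4
After SELECT (3 rows):
stock.score | stock.rank | stock.city
2 | 6 | MIA
4 | 6 | MIA
4 | 6 | CHI

== RESULT ==
stock.score | stock.rank | stock.city
2 | 6 | MIA
4 | 6 | MIA
4 | 6 | CHI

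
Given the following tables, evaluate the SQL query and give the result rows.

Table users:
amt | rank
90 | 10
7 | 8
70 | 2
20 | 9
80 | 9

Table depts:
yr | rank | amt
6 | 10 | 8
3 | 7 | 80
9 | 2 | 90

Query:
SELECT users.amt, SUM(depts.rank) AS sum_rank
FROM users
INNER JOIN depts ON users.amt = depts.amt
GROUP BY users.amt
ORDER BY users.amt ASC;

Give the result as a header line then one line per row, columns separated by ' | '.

== RESULT ==
users.amt | sum_rank
80 | 7
90 | 2

Derivation:
After JOIN depts (2 rows):
users.amt | users.rank | depts.yr | depts.rank | depts.amt
90 | 10 | 9 | 2 | 90
80 | 9 | 3 | 7 | 80
After GROUP BY (2 rows):
users.amt | sum_rank
90 | 2
80 | 7
After ORDER BY (2 rows):
users.amt | sum_rank
80 | 7
90 | 2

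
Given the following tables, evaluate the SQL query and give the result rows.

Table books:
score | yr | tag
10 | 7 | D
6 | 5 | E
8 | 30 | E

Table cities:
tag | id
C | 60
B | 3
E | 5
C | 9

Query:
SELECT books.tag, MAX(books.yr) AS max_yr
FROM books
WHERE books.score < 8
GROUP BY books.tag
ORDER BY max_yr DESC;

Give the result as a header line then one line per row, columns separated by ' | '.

After WHERE (1 rows):
books.score | books.yr | books.tag
6 | 5 | E
After GROUP BY (1 rows):
books.tag | max_yr
E | 5
After ORDER BY (1 rows):
books.tag | max_yr
E | 5

== RESULT ==
books.tag | max_yr
E | 5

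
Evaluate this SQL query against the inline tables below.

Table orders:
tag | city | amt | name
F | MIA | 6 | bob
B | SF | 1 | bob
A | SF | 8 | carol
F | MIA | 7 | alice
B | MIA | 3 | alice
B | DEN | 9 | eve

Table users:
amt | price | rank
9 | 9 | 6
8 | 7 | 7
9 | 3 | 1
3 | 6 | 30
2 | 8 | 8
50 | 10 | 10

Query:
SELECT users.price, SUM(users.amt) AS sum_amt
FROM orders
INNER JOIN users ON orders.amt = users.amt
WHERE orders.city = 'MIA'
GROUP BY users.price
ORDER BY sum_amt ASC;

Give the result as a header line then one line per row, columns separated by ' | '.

== RESULT ==
users.price | sum_amt
6 | 3

Derivation:
After JOIN users (4 rows):
orders.tag | orders.city | orders.amt | orders.name | users.amt | users.price | users.rank
A | SF | 8 | carol | 8 | 7 | 7
B | MIA | 3 | alice | 3 | 6 | 30
B | DEN | 9 | eve | 9 | 9 | 6
B | DEN | 9 | eve | 9 | 3 | 1
After WHERE (1 rows):
orders.tag | orders.city | orders.amt | orders.name | users.amt | users.price | users.rank
B | MIA | 3 | alice | 3 | 6 | 30
After GROUP BY (1 rows):
users.price | sum_amt
6 | 3
After ORDER BY (1 rows):
users.price | sum_amt
6 | 3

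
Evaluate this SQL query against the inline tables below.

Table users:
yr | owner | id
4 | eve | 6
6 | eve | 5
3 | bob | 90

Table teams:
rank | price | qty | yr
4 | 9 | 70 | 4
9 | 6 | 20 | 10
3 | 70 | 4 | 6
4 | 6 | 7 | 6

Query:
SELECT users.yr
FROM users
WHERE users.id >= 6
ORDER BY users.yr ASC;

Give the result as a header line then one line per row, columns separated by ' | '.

== RESULT ==
users.yr
3
4

Derivation:
After WHERE (2 rows):
users.yr | users.owner | users.id
4 | eve | 6
3 | bob | 90
After SELECT (2 rows):
users.yr
4
3
After ORDER BY (2 rows):
users.yr
3
4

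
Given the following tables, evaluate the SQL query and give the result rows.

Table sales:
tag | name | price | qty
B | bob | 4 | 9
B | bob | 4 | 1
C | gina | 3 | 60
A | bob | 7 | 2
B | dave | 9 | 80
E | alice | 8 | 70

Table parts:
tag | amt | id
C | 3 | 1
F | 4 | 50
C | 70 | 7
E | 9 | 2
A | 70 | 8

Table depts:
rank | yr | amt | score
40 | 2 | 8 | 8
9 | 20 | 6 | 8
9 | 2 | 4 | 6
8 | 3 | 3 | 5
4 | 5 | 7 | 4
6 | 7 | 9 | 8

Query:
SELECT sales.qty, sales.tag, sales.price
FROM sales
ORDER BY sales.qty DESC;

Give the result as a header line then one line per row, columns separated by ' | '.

After SELECT (6 rows):
sales.qty | sales.tag | sales.price
9 | B | 4
1 | B | 4
60 | C | 3
2 | A | 7
80 | B | 9
70 | E | 8
After ORDER BY (6 rows):
sales.qty | sales.tag | sales.price
80 | B | 9
70 | E | 8
60 | C | 3
9 | B | 4
2 | A | 7
1 | B | 4

== RESULT ==
sales.qty | sales.tag | sales.price
80 | B | 9
70 | E | 8
60 | C | 3
9 | B | 4
2 | A | 7
1 | B | 4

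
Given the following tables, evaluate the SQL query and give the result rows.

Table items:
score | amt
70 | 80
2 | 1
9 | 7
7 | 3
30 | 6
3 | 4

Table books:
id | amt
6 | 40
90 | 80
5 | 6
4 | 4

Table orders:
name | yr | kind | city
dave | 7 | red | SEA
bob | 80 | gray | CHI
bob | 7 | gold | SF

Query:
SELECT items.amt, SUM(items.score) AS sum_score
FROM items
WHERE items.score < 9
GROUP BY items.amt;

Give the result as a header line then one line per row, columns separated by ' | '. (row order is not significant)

After WHERE (3 rows):
items.score | items.amt
2 | 1
7 | 3
3 | 4
After GROUP BY (3 rows):
items.amt | sum_score
1 | 2
3 | 7
4 | 3

== RESULT ==
items.amt | sum_score
1 | 2
3 | 7
4 | 3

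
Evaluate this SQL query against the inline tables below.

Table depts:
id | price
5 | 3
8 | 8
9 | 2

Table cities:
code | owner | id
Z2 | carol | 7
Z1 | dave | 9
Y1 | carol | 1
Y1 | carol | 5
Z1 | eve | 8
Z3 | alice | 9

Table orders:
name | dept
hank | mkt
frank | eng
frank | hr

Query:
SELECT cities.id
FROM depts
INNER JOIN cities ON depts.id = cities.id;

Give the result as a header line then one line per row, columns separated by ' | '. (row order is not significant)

== RESULT ==
cities.id
5
8
9
9

Derivation:
After JOIN cities (4 rows):
depts.id | depts.price | cities.code | cities.owner | cities.id
5 | 3 | Y1 | carol | 5
8 | 8 | Z1 | eve | 8
9 | 2 | Z1 | dave | 9
9 | 2 | Z3 | alice | 9
After SELECT (4 rows):
cities.id
5
8
9
9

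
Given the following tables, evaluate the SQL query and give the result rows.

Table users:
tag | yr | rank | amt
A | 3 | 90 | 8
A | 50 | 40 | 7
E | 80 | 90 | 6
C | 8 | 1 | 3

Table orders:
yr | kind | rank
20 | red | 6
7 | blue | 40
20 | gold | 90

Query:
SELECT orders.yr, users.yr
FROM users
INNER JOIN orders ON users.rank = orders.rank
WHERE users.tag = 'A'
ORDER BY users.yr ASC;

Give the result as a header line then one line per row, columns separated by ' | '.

== RESULT ==
orders.yr | users.yr
20 | 3
7 | 50

Derivation:
After JOIN orders (3 rows):
users.tag | users.yr | users.rank | users.amt | orders.yr | orders.kind | orders.rank
A | 3 | 90 | 8 | 20 | gold | 90
A | 50 | 40 | 7 | 7 | blue | 40
E | 80 | 90 | 6 | 20 | gold | 90
After WHERE (2 rows):
users.tag | users.yr | users.rank | users.amt | orders.yr | orders.kind | orders.rank
A | 3 | 90 | 8 | 20 | gold | 90
A | 50 | 40 | 7 | 7 | blue | 40
After SELECT (2 rows):
orders.yr | users.yr
20 | 3
7 | 50
After ORDER BY (2 rows):
orders.yr | users.yr
20 | 3
7 | 50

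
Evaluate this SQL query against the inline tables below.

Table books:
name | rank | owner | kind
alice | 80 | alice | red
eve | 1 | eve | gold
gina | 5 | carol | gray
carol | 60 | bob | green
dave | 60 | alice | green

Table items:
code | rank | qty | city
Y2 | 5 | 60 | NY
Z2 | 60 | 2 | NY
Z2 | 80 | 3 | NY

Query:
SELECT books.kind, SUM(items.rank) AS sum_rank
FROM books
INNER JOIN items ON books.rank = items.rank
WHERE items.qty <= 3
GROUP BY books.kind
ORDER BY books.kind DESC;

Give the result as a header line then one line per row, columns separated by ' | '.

After JOIN items (4 rows):
books.name | books.rank | books.owner | books.kind | items.code | items.rank | items.qty | items.city
alice | 80 | alice | red | Z2 | 80 | 3 | NY
gina | 5 | carol | gray | Y2 | 5 | 60 | NY
carol | 60 | bob | green | Z2 | 60 | 2 | NY
dave | 60 | alice | green | Z2 | 60 | 2 | NY
After WHERE (3 rows):
books.name | books.rank | books.owner | books.kind | items.code | items.rank | items.qty | items.city
alice | 80 | alice | red | Z2 | 80 | 3 | NY
carol | 60 | bob | green | Z2 | 60 | 2 | NY
dave | 60 | alice | green | Z2 | 60 | 2 | NY
After GROUP BY (2 rows):
books.kind | sum_rank
red | 80
green | 120
After ORDER BY (2 rows):
books.kind | sum_rank
red | 80
green | 120

== RESULT ==
books.kind | sum_rank
red | 80
green | 120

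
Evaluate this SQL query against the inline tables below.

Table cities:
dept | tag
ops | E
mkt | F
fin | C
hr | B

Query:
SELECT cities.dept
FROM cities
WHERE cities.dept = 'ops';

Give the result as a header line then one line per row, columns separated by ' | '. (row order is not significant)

After WHERE (1 rows):
cities.dept | cities.tag
ops | E
After SELECT (1 rows):
cities.dept
ops

== RESULT ==
cities.dept
ops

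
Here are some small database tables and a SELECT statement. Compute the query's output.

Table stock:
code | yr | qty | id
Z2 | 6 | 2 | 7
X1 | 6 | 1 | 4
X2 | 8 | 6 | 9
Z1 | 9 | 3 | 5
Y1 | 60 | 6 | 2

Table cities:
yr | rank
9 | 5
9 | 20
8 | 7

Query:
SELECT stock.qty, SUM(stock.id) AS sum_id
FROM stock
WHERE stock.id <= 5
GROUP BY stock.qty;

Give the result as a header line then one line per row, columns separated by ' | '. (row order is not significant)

== RESULT ==
stock.qty | sum_id
1 | 4
3 | 5
6 | 2

Derivation:
After WHERE (3 rows):
stock.code | stock.yr | stock.qty | stock.id
X1 | 6 | 1 | 4
Z1 | 9 | 3 | 5
Y1 | 60 | 6 | 2
After GROUP BY (3 rows):
stock.qty | sum_id
1 | 4
3 | 5
6 | 2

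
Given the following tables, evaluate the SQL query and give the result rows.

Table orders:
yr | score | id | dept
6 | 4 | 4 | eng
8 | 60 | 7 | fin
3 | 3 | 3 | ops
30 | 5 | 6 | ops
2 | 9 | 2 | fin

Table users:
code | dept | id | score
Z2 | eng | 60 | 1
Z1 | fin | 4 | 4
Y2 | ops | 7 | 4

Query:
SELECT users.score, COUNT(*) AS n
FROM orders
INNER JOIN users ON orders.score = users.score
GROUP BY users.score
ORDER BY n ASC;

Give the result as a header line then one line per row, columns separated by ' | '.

== RESULT ==
users.score | n
4 | 2

Derivation:
After JOIN users (2 rows):
orders.yr | orders.score | orders.id | orders.dept | users.code | users.dept | users.id | users.score
6 | 4 | 4 | eng | Z1 | fin | 4 | 4
6 | 4 | 4 | eng | Y2 | ops | 7 | 4
After GROUP BY (1 rows):
users.score | n
4 | 2
After ORDER BY (1 rows):
users.score | n
4 | 2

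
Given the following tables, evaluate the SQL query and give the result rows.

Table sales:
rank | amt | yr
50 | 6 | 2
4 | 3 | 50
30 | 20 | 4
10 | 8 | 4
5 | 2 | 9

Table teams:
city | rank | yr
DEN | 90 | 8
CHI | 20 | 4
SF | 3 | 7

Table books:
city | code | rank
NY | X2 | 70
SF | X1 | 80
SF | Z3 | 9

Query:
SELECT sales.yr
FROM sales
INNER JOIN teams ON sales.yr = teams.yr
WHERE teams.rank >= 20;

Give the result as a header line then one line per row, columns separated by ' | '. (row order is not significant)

After JOIN teams (2 rows):
sales.rank | sales.amt | sales.yr | teams.city | teams.rank | teams.yr
30 | 20 | 4 | CHI | 20 | 4
10 | 8 | 4 | CHI | 20 | 4
After WHERE (2 rows):
sales.rank | sales.amt | sales.yr | teams.city | teams.rank | teams.yr
30 | 20 | 4 | CHI | 20 | 4
10 | 8 | 4 | CHI | 20 | 4
After SELECT (2 rows):
sales.yr
4
4

== RESULT ==
sales.yr
4
4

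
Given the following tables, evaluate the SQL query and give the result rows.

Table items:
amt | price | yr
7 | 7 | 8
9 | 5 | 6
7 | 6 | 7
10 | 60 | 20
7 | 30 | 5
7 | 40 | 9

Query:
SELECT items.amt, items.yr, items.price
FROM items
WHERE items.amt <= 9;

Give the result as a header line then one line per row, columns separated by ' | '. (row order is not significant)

After WHERE (5 rows):
items.amt | items.price | items.yr
7 | 7 | 8
9 | 5 | 6
7 | 6 | 7
7 | 30 | 5
7 | 40 | 9
After SELECT (5 rows):
items.amt | items.yr | items.price
7 | 8 | 7
9 | 6 | 5
7 | 7 | 6
7 | 5 | 30
7 | 9 | 40

== RESULT ==
items.amt | items.yr | items.price
7 | 8 | 7
9 | 6 | 5
7 | 7 | 6
7 | 5 | 30
7 | 9 | 40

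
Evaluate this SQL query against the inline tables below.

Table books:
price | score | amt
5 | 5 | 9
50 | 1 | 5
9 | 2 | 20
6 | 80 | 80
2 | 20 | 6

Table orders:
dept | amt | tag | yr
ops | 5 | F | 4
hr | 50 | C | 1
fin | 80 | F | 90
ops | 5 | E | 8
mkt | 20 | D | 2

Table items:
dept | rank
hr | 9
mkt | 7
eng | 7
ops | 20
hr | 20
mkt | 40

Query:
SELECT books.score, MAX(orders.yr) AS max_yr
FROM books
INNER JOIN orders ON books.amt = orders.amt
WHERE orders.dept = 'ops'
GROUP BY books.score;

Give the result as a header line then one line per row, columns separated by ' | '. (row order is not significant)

After JOIN orders (4 rows):
books.price | books.score | books.amt | orders.dept | orders.amt | orders.tag | orders.yr
50 | 1 | 5 | ops | 5 | F | 4
50 | 1 | 5 | ops | 5 | E | 8
9 | 2 | 20 | mkt | 20 | D | 2
6 | 80 | 80 | fin | 80 | F | 90
After WHERE (2 rows):
books.price | books.score | books.amt | orders.dept | orders.amt | orders.tag | orders.yr
50 | 1 | 5 | ops | 5 | F | 4
50 | 1 | 5 | ops | 5 | E | 8
After GROUP BY (1 rows):
books.score | max_yr
1 | 8

== RESULT ==
books.score | max_yr
1 | 8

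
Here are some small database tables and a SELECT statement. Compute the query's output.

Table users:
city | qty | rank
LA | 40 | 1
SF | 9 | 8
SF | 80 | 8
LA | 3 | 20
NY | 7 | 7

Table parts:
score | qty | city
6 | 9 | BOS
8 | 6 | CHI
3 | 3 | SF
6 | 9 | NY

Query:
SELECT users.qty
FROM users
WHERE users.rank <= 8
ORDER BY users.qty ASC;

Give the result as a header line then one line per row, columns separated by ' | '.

After WHERE (4 rows):
users.city | users.qty | users.rank
LA | 40 | 1
SF | 9 | 8
SF | 80 | 8
NY | 7 | 7
After SELECT (4 rows):
users.qty
40
9
80
7
After ORDER BY (4 rows):
users.qty
7
9
40
80

== RESULT ==
users.qty
7
9
40
80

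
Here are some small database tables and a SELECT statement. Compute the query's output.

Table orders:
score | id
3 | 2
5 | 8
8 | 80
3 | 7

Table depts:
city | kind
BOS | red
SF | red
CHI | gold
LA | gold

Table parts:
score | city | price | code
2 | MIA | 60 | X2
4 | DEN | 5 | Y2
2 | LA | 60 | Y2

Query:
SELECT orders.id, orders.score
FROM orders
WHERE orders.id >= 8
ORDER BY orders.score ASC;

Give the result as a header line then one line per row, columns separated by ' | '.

After WHERE (2 rows):
orders.score | orders.id
5 | 8
8 | 80
After SELECT (2 rows):
orders.id | orders.score
8 | 5
80 | 8
After ORDER BY (2 rows):
orders.id | orders.score
8 | 5
80 | 8

== RESULT ==
orders.id | orders.score
8 | 5
80 | 8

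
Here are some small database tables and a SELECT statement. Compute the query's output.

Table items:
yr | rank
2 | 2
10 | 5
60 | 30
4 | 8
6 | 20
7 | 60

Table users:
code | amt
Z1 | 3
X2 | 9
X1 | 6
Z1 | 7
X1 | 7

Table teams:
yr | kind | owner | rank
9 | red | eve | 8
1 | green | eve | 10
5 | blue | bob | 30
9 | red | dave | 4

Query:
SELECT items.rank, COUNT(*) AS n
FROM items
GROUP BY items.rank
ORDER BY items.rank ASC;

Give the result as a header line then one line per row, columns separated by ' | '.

== RESULT ==
items.rank | n
2 | 1
5 | 1
8 | 1
20 | 1
30 | 1
60 | 1

Derivation:
After GROUP BY (6 rows):
items.rank | n
2 | 1
5 | 1
30 | 1
8 | 1
20 | 1
60 | 1
After ORDER BY (6 rows):
items.rank | n
2 | 1
5 | 1
8 | 1
20 | 1
30 | 1
60 | 1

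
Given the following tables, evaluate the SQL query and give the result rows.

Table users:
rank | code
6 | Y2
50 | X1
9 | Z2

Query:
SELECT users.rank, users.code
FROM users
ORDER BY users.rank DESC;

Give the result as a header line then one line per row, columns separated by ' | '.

== RESULT ==
users.rank | users.code
50 | X1
9 | Z2
6 | Y2

Derivation:
After SELECT (3 rows):
users.rank | users.code
6 | Y2
50 | X1
9 | Z2
After ORDER BY (3 rows):
users.rank | users.code
50 | X1
9 | Z2
6 | Y2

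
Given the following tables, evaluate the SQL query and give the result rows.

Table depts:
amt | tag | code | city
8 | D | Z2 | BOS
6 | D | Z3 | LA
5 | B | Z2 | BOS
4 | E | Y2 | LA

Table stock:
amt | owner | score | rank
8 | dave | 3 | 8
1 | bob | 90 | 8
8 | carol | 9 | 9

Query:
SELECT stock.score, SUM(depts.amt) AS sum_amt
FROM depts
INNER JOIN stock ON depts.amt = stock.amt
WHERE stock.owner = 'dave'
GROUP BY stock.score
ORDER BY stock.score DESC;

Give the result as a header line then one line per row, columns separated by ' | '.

== RESULT ==
stock.score | sum_amt
3 | 8

Derivation:
After JOIN stock (2 rows):
depts.amt | depts.tag | depts.code | depts.city | stock.amt | stock.owner | stock.score | stock.rank
8 | D | Z2 | BOS | 8 | dave | 3 | 8
8 | D | Z2 | BOS | 8 | carol | 9 | 9
After WHERE (1 rows):
depts.amt | depts.tag | depts.code | depts.city | stock.amt | stock.owner | stock.score | stock.rank
8 | D | Z2 | BOS | 8 | dave | 3 | 8
After GROUP BY (1 rows):
stock.score | sum_amt
3 | 8
After ORDER BY (1 rows):
stock.score | sum_amt
3 | 8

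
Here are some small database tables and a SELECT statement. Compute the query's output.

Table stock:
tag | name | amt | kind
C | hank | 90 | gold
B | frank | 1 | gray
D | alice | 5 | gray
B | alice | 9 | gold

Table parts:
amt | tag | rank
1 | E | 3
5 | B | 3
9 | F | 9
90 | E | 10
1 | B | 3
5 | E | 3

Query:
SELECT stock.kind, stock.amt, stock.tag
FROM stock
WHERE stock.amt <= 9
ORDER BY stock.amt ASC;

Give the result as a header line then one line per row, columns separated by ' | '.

== RESULT ==
stock.kind | stock.amt | stock.tag
gray | 1 | B
gray | 5 | D
gold | 9 | B

Derivation:
After WHERE (3 rows):
stock.tag | stock.name | stock.amt | stock.kind
B | frank | 1 | gray
D | alice | 5 | gray
B | alice | 9 | gold
After SELECT (3 rows):
stock.kind | stock.amt | stock.tag
gray | 1 | B
gray | 5 | D
gold | 9 | B
After ORDER BY (3 rows):
stock.kind | stock.amt | stock.tag
gray | 1 | B
gray | 5 | D
gold | 9 | B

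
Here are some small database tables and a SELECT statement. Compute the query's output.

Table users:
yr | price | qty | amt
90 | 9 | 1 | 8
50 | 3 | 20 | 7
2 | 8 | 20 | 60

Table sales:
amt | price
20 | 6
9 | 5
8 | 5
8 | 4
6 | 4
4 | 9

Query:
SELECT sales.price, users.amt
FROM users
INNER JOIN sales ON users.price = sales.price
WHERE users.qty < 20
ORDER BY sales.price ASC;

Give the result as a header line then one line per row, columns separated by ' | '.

After JOIN sales (1 rows):
users.yr | users.price | users.qty | users.amt | sales.amt | sales.price
90 | 9 | 1 | 8 | 4 | 9
After WHERE (1 rows):
users.yr | users.price | users.qty | users.amt | sales.amt | sales.price
90 | 9 | 1 | 8 | 4 | 9
After SELECT (1 rows):
sales.price | users.amt
9 | 8
After ORDER BY (1 rows):
sales.price | users.amt
9 | 8

== RESULT ==
sales.price | users.amt
9 | 8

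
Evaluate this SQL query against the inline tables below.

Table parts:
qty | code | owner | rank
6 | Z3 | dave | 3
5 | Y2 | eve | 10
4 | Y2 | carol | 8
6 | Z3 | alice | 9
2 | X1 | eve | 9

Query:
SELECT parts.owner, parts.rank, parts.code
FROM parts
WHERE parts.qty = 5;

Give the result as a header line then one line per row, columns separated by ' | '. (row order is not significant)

== RESULT ==
parts.owner | parts.rank | parts.code
eve | 10 | Y2

Derivation:
After WHERE (1 rows):
parts.qty | parts.code | parts.owner | parts.rank
5 | Y2 | eve | 10
After SELECT (1 rows):
parts.owner | parts.rank | parts.code
eve | 10 | Y2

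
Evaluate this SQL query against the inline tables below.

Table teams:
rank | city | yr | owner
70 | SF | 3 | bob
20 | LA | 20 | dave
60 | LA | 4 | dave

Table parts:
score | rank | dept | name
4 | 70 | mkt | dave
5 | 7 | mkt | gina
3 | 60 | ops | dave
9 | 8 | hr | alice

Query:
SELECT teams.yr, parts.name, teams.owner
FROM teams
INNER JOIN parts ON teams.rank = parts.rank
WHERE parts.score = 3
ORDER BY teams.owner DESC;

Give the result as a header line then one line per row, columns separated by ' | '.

== RESULT ==
teams.yr | parts.name | teams.owner
4 | dave | dave

Derivation:
After JOIN parts (2 rows):
teams.rank | teams.city | teams.yr | teams.owner | parts.score | parts.rank | parts.dept | parts.name
70 | SF | 3 | bob | 4 | 70 | mkt | dave
60 | LA | 4 | dave | 3 | 60 | ops | dave
After WHERE (1 rows):
teams.rank | teams.city | teams.yr | teams.owner | parts.score | parts.rank | parts.dept | parts.name
60 | LA | 4 | dave | 3 | 60 | ops | dave
After SELECT (1 rows):
teams.yr | parts.name | teams.owner
4 | dave | dave
After ORDER BY (1 rows):
teams.yr | parts.name | teams.owner
4 | dave | dave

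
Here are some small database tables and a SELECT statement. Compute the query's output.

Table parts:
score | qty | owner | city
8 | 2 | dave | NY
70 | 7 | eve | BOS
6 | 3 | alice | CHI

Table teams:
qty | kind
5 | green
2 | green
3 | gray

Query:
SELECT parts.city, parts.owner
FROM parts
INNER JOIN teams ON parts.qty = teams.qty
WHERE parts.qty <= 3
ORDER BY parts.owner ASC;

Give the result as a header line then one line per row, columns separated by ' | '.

After JOIN teams (2 rows):
parts.score | parts.qty | parts.owner | parts.city | teams.qty | teams.kind
8 | 2 | dave | NY | 2 | green
6 | 3 | alice | CHI | 3 | gray
After WHERE (2 rows):
parts.score | parts.qty | parts.owner | parts.city | teams.qty | teams.kind
8 | 2 | dave | NY | 2 | green
6 | 3 | alice | CHI | 3 | gray
After SELECT (2 rows):
parts.city | parts.owner
NY | dave
CHI | alice
After ORDER BY (2 rows):
parts.city | parts.owner
CHI | alice
NY | dave

== RESULT ==
parts.city | parts.owner
CHI | alice
NY | dave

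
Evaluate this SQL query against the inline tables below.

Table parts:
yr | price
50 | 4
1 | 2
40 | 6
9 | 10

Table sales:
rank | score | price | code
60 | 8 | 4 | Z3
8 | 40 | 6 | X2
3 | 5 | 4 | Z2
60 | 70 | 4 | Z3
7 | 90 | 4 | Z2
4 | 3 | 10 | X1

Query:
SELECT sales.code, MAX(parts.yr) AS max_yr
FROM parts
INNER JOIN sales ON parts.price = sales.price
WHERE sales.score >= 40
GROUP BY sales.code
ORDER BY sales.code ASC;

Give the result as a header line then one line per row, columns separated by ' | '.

After JOIN sales (6 rows):
parts.yr | parts.price | sales.rank | sales.score | sales.price | sales.code
50 | 4 | 60 | 8 | 4 | Z3
50 | 4 | 3 | 5 | 4 | Z2
50 | 4 | 60 | 70 | 4 | Z3
50 | 4 | 7 | 90 | 4 | Z2
40 | 6 | 8 | 40 | 6 | X2
9 | 10 | 4 | 3 | 10 | X1
After WHERE (3 rows):
parts.yr | parts.price | sales.rank | sales.score | sales.price | sales.code
50 | 4 | 60 | 70 | 4 | Z3
50 | 4 | 7 | 90 | 4 | Z2
40 | 6 | 8 | 40 | 6 | X2
After GROUP BY (3 rows):
sales.code | max_yr
Z3 | 50
Z2 | 50
X2 | 40
After ORDER BY (3 rows):
sales.code | max_yr
X2 | 40
Z2 | 50
Z3 | 50

== RESULT ==
sales.code | max_yr
X2 | 40
Z2 | 50
Z3 | 50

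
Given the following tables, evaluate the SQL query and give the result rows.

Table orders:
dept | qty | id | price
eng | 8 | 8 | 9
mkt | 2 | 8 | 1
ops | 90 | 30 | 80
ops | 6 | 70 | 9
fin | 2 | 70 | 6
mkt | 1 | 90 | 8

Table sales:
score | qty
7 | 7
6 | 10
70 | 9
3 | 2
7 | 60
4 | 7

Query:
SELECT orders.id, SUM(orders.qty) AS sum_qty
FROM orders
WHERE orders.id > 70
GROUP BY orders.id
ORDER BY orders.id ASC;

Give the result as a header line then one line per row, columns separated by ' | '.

After WHERE (1 rows):
orders.dept | orders.qty | orders.id | orders.price
mkt | 1 | 90 | 8
After GROUP BY (1 rows):
orders.id | sum_qty
90 | 1
After ORDER BY (1 rows):
orders.id | sum_qty
90 | 1

== RESULT ==
orders.id | sum_qty
90 | 1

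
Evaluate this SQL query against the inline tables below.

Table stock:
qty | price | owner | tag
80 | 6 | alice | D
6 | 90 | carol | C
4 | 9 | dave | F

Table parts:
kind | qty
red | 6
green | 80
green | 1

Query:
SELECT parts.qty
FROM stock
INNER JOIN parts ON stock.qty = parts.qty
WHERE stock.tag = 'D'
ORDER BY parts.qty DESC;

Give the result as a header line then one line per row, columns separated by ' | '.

== RESULT ==
parts.qty
80

Derivation:
After JOIN parts (2 rows):
stock.qty | stock.price | stock.owner | stock.tag | parts.kind | parts.qty
80 | 6 | alice | D | green | 80
6 | 90 | carol | C | red | 6
After WHERE (1 rows):
stock.qty | stock.price | stock.owner | stock.tag | parts.kind | parts.qty
80 | 6 | alice | D | green | 80
After SELECT (1 rows):
parts.qty
80
After ORDER BY (1 rows):
parts.qty
80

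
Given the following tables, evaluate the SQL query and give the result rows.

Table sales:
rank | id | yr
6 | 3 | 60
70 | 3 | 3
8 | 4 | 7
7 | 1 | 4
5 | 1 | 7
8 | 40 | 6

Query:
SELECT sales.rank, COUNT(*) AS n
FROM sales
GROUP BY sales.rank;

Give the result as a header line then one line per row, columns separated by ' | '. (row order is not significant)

After GROUP BY (5 rows):
sales.rank | n
6 | 1
70 | 1
8 | 2
7 | 1
5 | 1

== RESULT ==
sales.rank | n
6 | 1
70 | 1
8 | 2
7 | 1
5 | 1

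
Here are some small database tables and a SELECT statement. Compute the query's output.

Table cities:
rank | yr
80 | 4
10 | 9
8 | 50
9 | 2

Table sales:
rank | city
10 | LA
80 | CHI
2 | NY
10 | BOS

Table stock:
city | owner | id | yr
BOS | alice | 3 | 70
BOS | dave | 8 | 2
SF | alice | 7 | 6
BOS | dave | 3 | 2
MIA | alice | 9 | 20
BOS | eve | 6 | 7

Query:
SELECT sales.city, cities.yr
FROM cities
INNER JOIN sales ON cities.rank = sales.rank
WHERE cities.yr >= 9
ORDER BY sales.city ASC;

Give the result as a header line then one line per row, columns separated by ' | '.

== RESULT ==
sales.city | cities.yr
BOS | 9
LA | 9

Derivation:
After JOIN sales (3 rows):
cities.rank | cities.yr | sales.rank | sales.city
80 | 4 | 80 | CHI
10 | 9 | 10 | LA
10 | 9 | 10 | BOS
After WHERE (2 rows):
cities.rank | cities.yr | sales.rank | sales.city
10 | 9 | 10 | LA
10 | 9 | 10 | BOS
After SELECT (2 rows):
sales.city | cities.yr
LA | 9
BOS | 9
After ORDER BY (2 rows):
sales.city | cities.yr
BOS | 9
LA | 9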